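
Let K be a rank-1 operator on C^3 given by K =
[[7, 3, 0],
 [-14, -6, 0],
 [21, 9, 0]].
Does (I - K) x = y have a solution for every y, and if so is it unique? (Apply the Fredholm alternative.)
(I - K) is singular (det(I - K) = 0, i.e. 1 ∈ sigma(K)). (I - K) x = y is solvable iff y ⊥ ker((I - K)^*) = span{(7, 3, 0)}, i.e. iff 7y_1 + 3y_2 = 0. When solvable, the solutions are x = y + c·(1, -2, 3), c arbitrary (ker(I - K) = span{(1, -2, 3)}, dimension 1).

K has rank 1, so it is an outer product K = u v^T: every row of K is a multiple of one row vector. Reading off the entries, u = (1, -2, 3) and v = (7, 3, 0) (row i of K equals u_i·v^T). A rank-one matrix u v^T satisfies K u = u (v·u) and kills the (2)-dimensional subspace v^⊥, so its characteristic polynomial is lambda^2 (lambda - v·u) with v·u = tr K = 1. Hence the eigenvalues of I - K are 1 (multiplicity 2) and 1 - (1) = 0, so det(I - K) = 0. (Direct check: I - K =
[[-6, -3, 0],
 [14, 7, 0],
 [-21, -9, 1]]
has determinant 0.) So 1 is an eigenvalue of K and (I - K) is not invertible. The finite-dimensional Fredholm alternative says: either (I - K) is invertible, or ker(I - K) ≠ {0} and then range(I - K) = ker((I - K)^*)^⊥, with dim ker(I - K) = dim ker((I - K)^*). We are in the second case, so we need both kernels. Kernel of I - K: (I - K) u = u - u (v·u) = u - u = 0, so ker(I - K) = span{u} = span{(1, -2, 3)} (it is exactly 1-dimensional because rank(I - K) = 2). Kernel of the adjoint: K is real, so (I - K)^* = I - K^T = I - v u^T, and (I - v u^T) v = v - v (u·v) = 0; hence ker((I - K)^*) = span{v} = span{(7, 3, 0)}. Therefore (I - K) x = y is solvable iff <y, v> = 0, i.e. iff 7y_1 + 3y_2 = 0. When this holds, K y = u (v·y) = 0, so (I - K) y = y and x = y is a particular solution; the full solution set is the line x = y + c·u = y + c·(1, -2, 3), c ∈ C.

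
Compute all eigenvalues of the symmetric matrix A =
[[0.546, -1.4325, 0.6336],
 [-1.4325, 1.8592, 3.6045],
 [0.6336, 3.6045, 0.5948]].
sigma(A) ≈ {-3, 1, 5}

A is real symmetric, so its spectrum consists of real eigenvalues. Expanding the characteristic polynomial of the displayed matrix gives
  det(λ I - A) = p(λ) = λ^3 + (-3)λ^2 + (-13)λ + (15).
Solving p(λ) = 0 yields eigenvalues ≈ -3, 1, 5. (A is shown rounded to 4 decimals, so these recover the underlying integer eigenvalues to within that precision.)
Verification: the trace of A = 3 equals the sum of eigenvalues 3, and det(A) ≈ -15.0001 matches the eigenvalue product -15.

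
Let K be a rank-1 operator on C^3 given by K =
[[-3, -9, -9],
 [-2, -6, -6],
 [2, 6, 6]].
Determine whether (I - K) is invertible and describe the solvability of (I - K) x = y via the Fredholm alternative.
(I - K) is invertible (det(I - K) = 4 ≠ 0), so for every y in C^3 the equation (I - K) x = y has a unique solution.

K has rank 1, so it is an outer product K = u v^T: every row of K is a multiple of one row vector. Reading off the entries, u = (-3, -2, 2) and v = (1, 3, 3) (row i of K equals u_i·v^T). A rank-one matrix u v^T satisfies K u = u (v·u) and kills the (2)-dimensional subspace v^⊥, so its characteristic polynomial is lambda^2 (lambda - v·u) with v·u = tr K = -3. Hence the eigenvalues of I - K are 1 (multiplicity 2) and 1 - (-3) = 4, so det(I - K) = 4. (Direct check: I - K =
[[4, 9, 9],
 [2, 7, 6],
 [-2, -6, -5]]
has determinant 4.) The finite-dimensional Fredholm alternative says: either (I - K) is invertible, or ker(I - K) ≠ {0} and then range(I - K) = ker((I - K)^*)^⊥, with dim ker(I - K) = dim ker((I - K)^*). Since det(I - K) ≠ 0, 1 is not an eigenvalue of K and ker(I - K) = {0}, so we are in the first case: for every y there is a unique x = (I - K)^(-1) y. Explicitly, by the Sherman–Morrison formula, (I - u v^T)^(-1) = I + u v^T/(1 - v·u), i.e. (I - K)^(-1) = I + K/(4).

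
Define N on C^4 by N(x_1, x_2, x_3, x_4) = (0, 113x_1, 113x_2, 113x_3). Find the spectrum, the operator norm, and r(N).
sigma(N) = {0}; ||N|| = 113; r(N) = 0. (N is nilpotent with N^4 = 0.)

On C^4, N is a strictly lower-triangular matrix with 113 on the subdiagonal and zeros elsewhere, so its characteristic polynomial is lambda^4 and every eigenvalue is 0: sigma(N) = {0}. For the operator norm, N e_i = 113e_{i+1} for i = 1, ..., 3 and N e_4 = 0, so the singular values of N are 113 (with multiplicity 3) and 0; hence ||N|| = 113. The spectral radius r(N) = max|lambda| = 0. Note ||N|| > r(N) — characteristic of non-normal nilpotent operators. Indeed N^4 = 0.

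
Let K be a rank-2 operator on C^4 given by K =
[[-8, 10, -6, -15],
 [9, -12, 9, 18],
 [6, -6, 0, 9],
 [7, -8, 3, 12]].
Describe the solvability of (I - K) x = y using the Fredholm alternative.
(I - K) is invertible (det(I - K) = 87 ≠ 0), so for every y in C^4 the equation (I - K) x = y has a unique solution.

K has rank 2 and factors as K = U V^T = u1 v1^T + u2 v2^T with u1 = (3, -3, -3, -3), v1 = (-2, 2, 0, -3), u2 = (2, -3, 0, -1), v2 = (-1, 2, -3, -3) (multiplying out reproduces the displayed K). The nonzero eigenvalues of U V^T coincide with those of the 2 x 2 matrix G = V^T U = [[v1·u1, v1·u2], [v2·u1, v2·u2]] = [[-3, -7], [9, -5]], and by the Sylvester determinant identity det(I_4 - U V^T) = det(I_2 - V^T U) = det([[4, 7], [-9, 6]]) = (4)(6) - (7)(-9) = 87. (Direct check: I - K =
[[9, -10, 6, 15],
 [-9, 13, -9, -18],
 [-6, 6, 1, -9],
 [-7, 8, -3, -11]]
has determinant 87.) The finite-dimensional Fredholm alternative says: either (I - K) is invertible, or ker(I - K) ≠ {0} and then range(I - K) = ker((I - K)^*)^⊥, with dim ker(I - K) = dim ker((I - K)^*). Since det(I - K) ≠ 0, 1 is not an eigenvalue of K and ker(I - K) = {0}, so we are in the first case: for every y there is a unique x = (I - K)^(-1) y. (Explicitly, by the Woodbury identity, (I - U V^T)^(-1) = I + U (I_2 - G)^(-1) V^T.)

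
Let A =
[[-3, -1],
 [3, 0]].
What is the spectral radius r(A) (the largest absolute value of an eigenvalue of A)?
r(A) = sqrt(3) ≈ 1.7321

The eigenvalues of A are the roots of its characteristic polynomial. With M = A (coefficients from the trace and determinant):
  p(λ) = det(λ I - M) = λ^2 + 3λ + 3.
For λ^2 + 3λ + 3 the discriminant is -3. It is negative, so the roots are the complex-conjugate pair λ = -3/2 ± (sqrt(3)/2) i ≈ -1.5 ± 0.866i. For a conjugate pair the product of the roots equals the constant term, so |λ|^2 = 3 and |λ| = sqrt(3) ≈ 1.7321.
Thus the eigenvalues (to 4 decimals) are -1.5 ± 0.866i (modulus 1.7321). The spectral radius is the largest modulus: r(A) = sqrt(3) ≈ 1.7321. (Cross-check: r(A) ≤ ||A||_2 ≈ 4.3028; equality holds whenever A is normal, though it can also hold for some non-normal A.)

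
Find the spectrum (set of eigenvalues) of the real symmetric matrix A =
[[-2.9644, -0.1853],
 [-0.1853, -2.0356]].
sigma(A) ≈ {-3, -2}

A is real symmetric, so its spectrum consists of real eigenvalues. Expanding the characteristic polynomial of the displayed matrix gives
  det(λ I - A) = p(λ) = λ^2 + (5)λ + (6).
Solving p(λ) = 0 yields eigenvalues ≈ -3, -2. (A is shown rounded to 4 decimals, so these recover the underlying integer eigenvalues to within that precision.)
Verification: the trace of A = -5 equals the sum of eigenvalues -5, and det(A) ≈ 6.0000 matches the eigenvalue product 6.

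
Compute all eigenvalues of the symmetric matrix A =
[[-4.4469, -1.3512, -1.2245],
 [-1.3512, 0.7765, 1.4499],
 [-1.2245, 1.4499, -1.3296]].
sigma(A) ≈ {-5, -2, 2}

A is real symmetric, so its spectrum consists of real eigenvalues. Expanding the characteristic polynomial of the displayed matrix gives
  det(λ I - A) = p(λ) = λ^3 + (5)λ^2 + (-4)λ + (-20).
Solving p(λ) = 0 yields eigenvalues ≈ -5, -2, 2. (A is shown rounded to 4 decimals, so these recover the underlying integer eigenvalues to within that precision.)
Verification: the trace of A = -5 equals the sum of eigenvalues -5, and det(A) ≈ 20.0005 matches the eigenvalue product 20.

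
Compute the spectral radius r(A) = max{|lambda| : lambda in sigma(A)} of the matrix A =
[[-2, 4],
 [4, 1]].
r(A) = (1 + sqrt(73))/2 ≈ 4.772

The eigenvalues of A are the roots of its characteristic polynomial. With M = A (coefficients from the trace and determinant):
  p(λ) = det(λ I - M) = λ^2 + λ - 18.
For λ^2 + λ - 18 the discriminant is 73. It is nonnegative but not a perfect square, so the roots are real and irrational: λ = (-1 ± sqrt(73))/2 ≈ 3.772, -4.772.
Thus the eigenvalues (to 4 decimals) are 3.772 (modulus 3.772); -4.772 (modulus 4.772). The spectral radius is the largest modulus: r(A) = (1 + sqrt(73))/2 ≈ 4.772. (Cross-check: r(A) ≤ ||A||_2 ≈ 4.772; equality holds whenever A is normal, though it can also hold for some non-normal A.)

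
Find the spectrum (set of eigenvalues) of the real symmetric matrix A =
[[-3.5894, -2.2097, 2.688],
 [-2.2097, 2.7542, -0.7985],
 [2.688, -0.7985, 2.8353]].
sigma(A) ≈ {-5, 2, 5}

A is real symmetric, so its spectrum consists of real eigenvalues. Expanding the characteristic polynomial of the displayed matrix gives
  det(λ I - A) = p(λ) = λ^3 + (-2)λ^2 + (-25)λ + (50).
Solving p(λ) = 0 yields eigenvalues ≈ -5, 2, 5. (A is shown rounded to 4 decimals, so these recover the underlying integer eigenvalues to within that precision.)
Verification: the trace of A = 2 equals the sum of eigenvalues 2, and det(A) ≈ -49.9995 matches the eigenvalue product -50.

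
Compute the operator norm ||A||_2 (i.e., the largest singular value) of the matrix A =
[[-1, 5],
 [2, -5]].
||A||_2 = sqrt((55 + sqrt(2925))/2) ≈ 7.3852 (= sqrt(largest eigenvalue of A^T A))

||A||_2 = sigma_max(A) = sqrt(lambda_max(A^T A)). Form the symmetric matrix M = A^T A =
[[5, -15],
 [-15, 50]].
Its characteristic polynomial (trace, determinant of M give the coefficients) is
  p(λ) = det(λ I - M) = λ^2 - 55λ + 25.
For λ^2 - 55λ + 25 the discriminant is 2925. It is nonnegative but not a perfect square, so the roots are real and irrational: λ = (55 ± sqrt(2925))/2 ≈ 54.5416, 0.4584.
So the eigenvalues of A^T A are ≈ 0.4584, 54.5416 (all ≥ 0, as they must be for A^T A). The largest is λ_max = (55 + sqrt(2925))/2 ≈ 54.5416, hence ||A||_2 = sqrt(λ_max) = sqrt((55 + sqrt(2925))/2) ≈ 7.3852.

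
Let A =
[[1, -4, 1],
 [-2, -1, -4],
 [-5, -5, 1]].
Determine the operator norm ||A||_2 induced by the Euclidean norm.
||A||_2 ≈ 7.7347 (= sqrt(largest eigenvalue of A^T A))

||A||_2 = sigma_max(A) = sqrt(lambda_max(A^T A)). Form the symmetric matrix M = A^T A =
[[30, 23, 4],
 [23, 42, -5],
 [4, -5, 18]].
Its characteristic polynomial (trace, sum of principal 2x2 minors, determinant of M give the coefficients) is
  p(λ) = det(λ I - M) = λ^3 - 90λ^2 + 1986λ - 10816.
No integer candidate from the rational root theorem (±divisors of 10816) is a root, so the roots are irrational. The cubic discriminant is Δ = 715753584 > 0, so there are three distinct real roots. p(8) = -176 and p(9) = 497 have opposite signs, so a root lies in (8, 9); Newton's method refines it to λ ≈ 8.2438. p(21) = 461 and p(22) = -36 have opposite signs, so a root lies in (21, 22); Newton's method refines it to λ ≈ 21.9308. p(59) = -1553 and p(60) = 344 have opposite signs, so a root lies in (59, 60); Newton's method refines it to λ ≈ 59.8254. Check (Vieta): the three roots sum to 90, matching tr M = 90.
So the eigenvalues of A^T A are ≈ 8.2438, 21.9308, 59.8254 (all ≥ 0, as they must be for A^T A). The largest is λ_max ≈ 59.8254, hence ||A||_2 = sqrt(λ_max) ≈ 7.7347.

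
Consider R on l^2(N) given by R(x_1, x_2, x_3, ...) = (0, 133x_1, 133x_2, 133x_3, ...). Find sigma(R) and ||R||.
sigma(R) = closed disk {z in C : |z| ≤ 133}; ||R|| = 133

Note R = 133·U where U is the unit right shift (U x)_k = x_{k-1} (with x_0 := 0); so ||R|| = 133||U|| and sigma(R) = 133·sigma(U). ||R x||^2 = sum_{k≥1} |133x_k|^2 = 17689||x||^2, so ||R|| = 133 and sigma(R) ⊂ {|z| ≤ 133}. For any |lambda| < 133, the equation (R - lambda I) x = 0 forces x_1 = 0, then 133x_k = lambda x_{k+1} ⇒ x = 0, so R has no eigenvalues. But (R - lambda I) is not surjective for |lambda| < 133: solving (R - lambda I) x = e_1 would require x_n proportional to (lambda/133)^(-n), which is not in l^2. So every |lambda| < 133 lies in the residual spectrum. The boundary |lambda| = 133 is in the approximate point spectrum (the spectrum is closed). Hence sigma(R) is the closed disk of radius 133.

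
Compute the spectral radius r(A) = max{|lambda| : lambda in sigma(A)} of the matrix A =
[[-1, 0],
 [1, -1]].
r(A) = 1

The eigenvalues of A are the roots of its characteristic polynomial. With M = A (coefficients from the trace and determinant):
  p(λ) = det(λ I - M) = λ^2 + 2λ + 1.
For λ^2 + 2λ + 1 the discriminant is 0. It is a perfect square (0^2), so the roots are rational: λ = (-2 ± 0)/2 = -1, -1.
Thus the eigenvalues (to 4 decimals) are -1 (modulus 1). The spectral radius is the largest modulus: r(A) = 1. (Cross-check: r(A) ≤ ||A||_2 ≈ 1.618; equality holds whenever A is normal, though it can also hold for some non-normal A.)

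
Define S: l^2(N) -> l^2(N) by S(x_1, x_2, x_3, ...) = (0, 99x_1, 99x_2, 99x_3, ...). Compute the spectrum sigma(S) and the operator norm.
sigma(S) = closed disk {z in C : |z| ≤ 99}; ||S|| = 99

Note S = 99·U where U is the unit right shift (U x)_k = x_{k-1} (with x_0 := 0); so ||S|| = 99||U|| and sigma(S) = 99·sigma(U). ||S x||^2 = sum_{k≥1} |99x_k|^2 = 9801||x||^2, so ||S|| = 99 and sigma(S) ⊂ {|z| ≤ 99}. For any |lambda| < 99, the equation (S - lambda I) x = 0 forces x_1 = 0, then 99x_k = lambda x_{k+1} ⇒ x = 0, so S has no eigenvalues. But (S - lambda I) is not surjective for |lambda| < 99: solving (S - lambda I) x = e_1 would require x_n proportional to (lambda/99)^(-n), which is not in l^2. So every |lambda| < 99 lies in the residual spectrum. The boundary |lambda| = 99 is in the approximate point spectrum (the spectrum is closed). Hence sigma(S) is the closed disk of radius 99.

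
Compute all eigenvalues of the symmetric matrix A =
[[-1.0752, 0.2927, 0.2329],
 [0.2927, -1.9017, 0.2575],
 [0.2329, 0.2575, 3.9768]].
sigma(A) ≈ {-2, -1, 4}

A is real symmetric, so its spectrum consists of real eigenvalues. Expanding the characteristic polynomial of the displayed matrix gives
  det(λ I - A) = p(λ) = λ^3 + (-1)λ^2 + (-10)λ + (-8).
Solving p(λ) = 0 yields eigenvalues ≈ -2, -1, 4. (A is shown rounded to 4 decimals, so these recover the underlying integer eigenvalues to within that precision.)
Verification: the trace of A = 1 equals the sum of eigenvalues 1, and det(A) ≈ 8.0002 matches the eigenvalue product 8.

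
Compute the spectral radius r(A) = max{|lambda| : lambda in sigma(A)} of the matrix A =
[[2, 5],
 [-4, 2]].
r(A) = sqrt(24) ≈ 4.899

The eigenvalues of A are the roots of its characteristic polynomial. With M = A (coefficients from the trace and determinant):
  p(λ) = det(λ I - M) = λ^2 - 4λ + 24.
For λ^2 - 4λ + 24 the discriminant is -80. It is negative, so the roots are the complex-conjugate pair λ = 2 ± (sqrt(80)/2) i ≈ 2 ± 4.4721i. For a conjugate pair the product of the roots equals the constant term, so |λ|^2 = 24 and |λ| = sqrt(24) ≈ 4.899.
Thus the eigenvalues (to 4 decimals) are 2 ± 4.4721i (modulus 4.899). The spectral radius is the largest modulus: r(A) = sqrt(24) ≈ 4.899. (Cross-check: r(A) ≤ ||A||_2 ≈ 5.4244; equality holds whenever A is normal, though it can also hold for some non-normal A.)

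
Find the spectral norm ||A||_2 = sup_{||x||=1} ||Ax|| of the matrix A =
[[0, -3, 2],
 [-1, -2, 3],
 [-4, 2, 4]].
||A||_2 ≈ 6.552 (= sqrt(largest eigenvalue of A^T A))

||A||_2 = sigma_max(A) = sqrt(lambda_max(A^T A)). Form the symmetric matrix M = A^T A =
[[17, -6, -19],
 [-6, 17, -4],
 [-19, -4, 29]].
Its characteristic polynomial (trace, sum of principal 2x2 minors, determinant of M give the coefficients) is
  p(λ) = det(λ I - M) = λ^3 - 63λ^2 + 862λ - 16.
No integer candidate from the rational root theorem (±divisors of 16) is a root, so the roots are irrational. The cubic discriminant is Δ = 386756132 > 0, so there are three distinct real roots. p(0) = -16 and p(1) = 784 have opposite signs, so a root lies in (0, 1); Newton's method refines it to λ ≈ 0.0186. p(20) = 24 and p(21) = -436 have opposite signs, so a root lies in (20, 21); Newton's method refines it to λ ≈ 20.0524. p(42) = -856 and p(43) = 70 have opposite signs, so a root lies in (42, 43); Newton's method refines it to λ ≈ 42.929. Check (Vieta): the three roots sum to 63, matching tr M = 63.
So the eigenvalues of A^T A are ≈ 0.0186, 20.0524, 42.929 (all ≥ 0, as they must be for A^T A). The largest is λ_max ≈ 42.929, hence ||A||_2 = sqrt(λ_max) ≈ 6.552.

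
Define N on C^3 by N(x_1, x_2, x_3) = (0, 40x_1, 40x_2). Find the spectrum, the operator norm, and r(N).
sigma(N) = {0}; ||N|| = 40; r(N) = 0. (N is nilpotent with N^3 = 0.)

On C^3, N is a strictly lower-triangular matrix with 40 on the subdiagonal and zeros elsewhere, so its characteristic polynomial is lambda^3 and every eigenvalue is 0: sigma(N) = {0}. For the operator norm, N e_i = 40e_{i+1} for i = 1, ..., 2 and N e_3 = 0, so the singular values of N are 40 (with multiplicity 2) and 0; hence ||N|| = 40. The spectral radius r(N) = max|lambda| = 0. Note ||N|| > r(N) — characteristic of non-normal nilpotent operators. Indeed N^3 = 0.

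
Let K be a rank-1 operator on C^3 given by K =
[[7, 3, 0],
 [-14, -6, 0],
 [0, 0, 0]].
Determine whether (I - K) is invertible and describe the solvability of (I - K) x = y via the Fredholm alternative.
(I - K) is singular (det(I - K) = 0, i.e. 1 ∈ sigma(K)). (I - K) x = y is solvable iff y ⊥ ker((I - K)^*) = span{(7, 3, 0)}, i.e. iff 7y_1 + 3y_2 = 0. When solvable, the solutions are x = y + c·(1, -2, 0), c arbitrary (ker(I - K) = span{(1, -2, 0)}, dimension 1).

K has rank 1, so it is an outer product K = u v^T: every row of K is a multiple of one row vector. Reading off the entries, u = (1, -2, 0) and v = (7, 3, 0) (row i of K equals u_i·v^T). A rank-one matrix u v^T satisfies K u = u (v·u) and kills the (2)-dimensional subspace v^⊥, so its characteristic polynomial is lambda^2 (lambda - v·u) with v·u = tr K = 1. Hence the eigenvalues of I - K are 1 (multiplicity 2) and 1 - (1) = 0, so det(I - K) = 0. (Direct check: I - K =
[[-6, -3, 0],
 [14, 7, 0],
 [0, 0, 1]]
has determinant 0.) So 1 is an eigenvalue of K and (I - K) is not invertible. The finite-dimensional Fredholm alternative says: either (I - K) is invertible, or ker(I - K) ≠ {0} and then range(I - K) = ker((I - K)^*)^⊥, with dim ker(I - K) = dim ker((I - K)^*). We are in the second case, so we need both kernels. Kernel of I - K: (I - K) u = u - u (v·u) = u - u = 0, so ker(I - K) = span{u} = span{(1, -2, 0)} (it is exactly 1-dimensional because rank(I - K) = 2). Kernel of the adjoint: K is real, so (I - K)^* = I - K^T = I - v u^T, and (I - v u^T) v = v - v (u·v) = 0; hence ker((I - K)^*) = span{v} = span{(7, 3, 0)}. Therefore (I - K) x = y is solvable iff <y, v> = 0, i.e. iff 7y_1 + 3y_2 = 0. When this holds, K y = u (v·y) = 0, so (I - K) y = y and x = y is a particular solution; the full solution set is the line x = y + c·u = y + c·(1, -2, 0), c ∈ C.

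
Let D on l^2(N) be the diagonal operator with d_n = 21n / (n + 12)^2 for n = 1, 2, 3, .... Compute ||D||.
||D|| = 7/16 (attained at n = 12)

For D diagonal, ||D|| = sup_n |d_n|. Treat f(x) = 21x / (x + 12)^2 for real x > 0. By the quotient rule, f'(x) = 21(12 - x)/(x + 12)^3, which is positive for x < 12 and negative for x > 12. So f has a unique maximum at x = 12, and since 12 is a positive integer, the supremum over n ≥ 1 is attained at n = 12: d_12 = 21·12/(12 + 12)^2 = 21·12/576 = 7/16. Hence ||D|| = 7/16.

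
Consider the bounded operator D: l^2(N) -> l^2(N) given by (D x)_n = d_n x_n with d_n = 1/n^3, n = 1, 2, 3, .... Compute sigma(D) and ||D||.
sigma(D) = {1/n^3 : n ≥ 1} ∪ {0}; ||D|| = 1

A bounded diagonal operator on l^2 with diagonal entries d_n has spectrum equal to the closure of {d_n : n ≥ 1}: every d_n is an eigenvalue (with eigenvector e_n), so {d_n} ⊂ sigma(D); the spectrum is closed, so its closure is too; and for lambda not in the closure, (D - lambda I) has bounded inverse (the diagonal entries 1/(d_n - lambda) are bounded). For our sequence d_n = 1/n^3, n = 1, 2, 3, ...:
  - {d_n} = {1/n^3 : n ≥ 1}; the only limit point is 0
  - closure = {1/n^3 : n ≥ 1} ∪ {0}
For the norm: a diagonal operator has ||D|| = sup_n |d_n|. Here d_n = 1/n^3 is positive and decreasing, so sup_n |d_n| = d_1 = 1. So ||D|| = 1.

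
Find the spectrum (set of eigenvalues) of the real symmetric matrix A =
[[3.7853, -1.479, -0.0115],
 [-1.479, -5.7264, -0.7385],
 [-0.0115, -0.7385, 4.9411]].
sigma(A) ≈ {-6, 4, 5}

A is real symmetric, so its spectrum consists of real eigenvalues. Expanding the characteristic polynomial of the displayed matrix gives
  det(λ I - A) = p(λ) = λ^3 + (-3)λ^2 + (-34)λ + (120.0011).
Solving p(λ) = 0 yields eigenvalues ≈ -6, 4, 5. (A is shown rounded to 4 decimals, so these recover the underlying integer eigenvalues to within that precision.)
Verification: the trace of A = 3 equals the sum of eigenvalues 3, and det(A) ≈ -120.0011 matches the eigenvalue product -120.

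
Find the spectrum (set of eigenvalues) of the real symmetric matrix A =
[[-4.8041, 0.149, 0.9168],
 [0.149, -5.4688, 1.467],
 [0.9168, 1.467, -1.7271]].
sigma(A) ≈ {-6, -5, -1}

A is real symmetric, so its spectrum consists of real eigenvalues. Expanding the characteristic polynomial of the displayed matrix gives
  det(λ I - A) = p(λ) = λ^3 + (12)λ^2 + (41)λ + (30).
Solving p(λ) = 0 yields eigenvalues ≈ -6, -5, -1. (A is shown rounded to 4 decimals, so these recover the underlying integer eigenvalues to within that precision.)
Verification: the trace of A = -12 equals the sum of eigenvalues -12, and det(A) ≈ -30.0009 matches the eigenvalue product -30.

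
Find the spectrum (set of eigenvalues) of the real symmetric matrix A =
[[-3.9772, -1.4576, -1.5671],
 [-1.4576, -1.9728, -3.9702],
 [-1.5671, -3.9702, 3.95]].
sigma(A) ≈ {-6, -2, 6}

A is real symmetric, so its spectrum consists of real eigenvalues. Expanding the characteristic polynomial of the displayed matrix gives
  det(λ I - A) = p(λ) = λ^3 + (2)λ^2 + (-36)λ + (-71.9983).
Solving p(λ) = 0 yields eigenvalues ≈ -6, -2, 6. (A is shown rounded to 4 decimals, so these recover the underlying integer eigenvalues to within that precision.)
Verification: the trace of A = -2 equals the sum of eigenvalues -2, and det(A) ≈ 71.9983 matches the eigenvalue product 72.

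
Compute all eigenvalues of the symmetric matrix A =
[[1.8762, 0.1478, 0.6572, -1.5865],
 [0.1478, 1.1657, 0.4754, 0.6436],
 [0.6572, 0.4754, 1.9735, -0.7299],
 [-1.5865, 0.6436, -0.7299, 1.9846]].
sigma(A) ≈ {0, 1, 2, 4}

A is real symmetric, so its spectrum consists of real eigenvalues. Expanding the characteristic polynomial of the displayed matrix gives
  det(λ I - A) = p(λ) = λ^4 + (-7)λ^3 + (14)λ^2 + (-8)λ + (0).
Solving p(λ) = 0 yields eigenvalues ≈ 0, 1, 2, 4. (A is shown rounded to 4 decimals, so these recover the underlying integer eigenvalues to within that precision.)
Verification: the trace of A = 7 equals the sum of eigenvalues 7, and det(A) ≈ 0.0003 matches the eigenvalue product 0.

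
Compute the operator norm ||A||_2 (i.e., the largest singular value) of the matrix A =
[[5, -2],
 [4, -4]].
||A||_2 = sqrt((61 + sqrt(3145))/2) ≈ 7.6512 (= sqrt(largest eigenvalue of A^T A))

||A||_2 = sigma_max(A) = sqrt(lambda_max(A^T A)). Form the symmetric matrix M = A^T A =
[[41, -26],
 [-26, 20]].
Its characteristic polynomial (trace, determinant of M give the coefficients) is
  p(λ) = det(λ I - M) = λ^2 - 61λ + 144.
For λ^2 - 61λ + 144 the discriminant is 3145. It is nonnegative but not a perfect square, so the roots are real and irrational: λ = (61 ± sqrt(3145))/2 ≈ 58.5401, 2.4599.
So the eigenvalues of A^T A are ≈ 2.4599, 58.5401 (all ≥ 0, as they must be for A^T A). The largest is λ_max = (61 + sqrt(3145))/2 ≈ 58.5401, hence ||A||_2 = sqrt(λ_max) = sqrt((61 + sqrt(3145))/2) ≈ 7.6512.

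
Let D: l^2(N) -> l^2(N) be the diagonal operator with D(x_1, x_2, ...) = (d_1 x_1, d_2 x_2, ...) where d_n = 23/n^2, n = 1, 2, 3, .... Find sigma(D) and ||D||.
sigma(D) = {23/n^2 : n ≥ 1} ∪ {0}; ||D|| = 23

A bounded diagonal operator on l^2 with diagonal entries d_n has spectrum equal to the closure of {d_n : n ≥ 1}: every d_n is an eigenvalue (with eigenvector e_n), so {d_n} ⊂ sigma(D); the spectrum is closed, so its closure is too; and for lambda not in the closure, (D - lambda I) has bounded inverse (the diagonal entries 1/(d_n - lambda) are bounded). For our sequence d_n = 23/n^2, n = 1, 2, 3, ...:
  - {d_n} = {23/n^2 : n ≥ 1}; the only limit point is 0
  - closure = {23/n^2 : n ≥ 1} ∪ {0}
For the norm: a diagonal operator has ||D|| = sup_n |d_n|. Here d_n = 23/n^2 is positive and decreasing, so sup_n |d_n| = d_1 = 23. So ||D|| = 23.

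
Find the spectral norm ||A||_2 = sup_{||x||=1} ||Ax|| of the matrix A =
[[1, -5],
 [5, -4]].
||A||_2 = sqrt((67 + sqrt(2725))/2) ≈ 7.7202 (= sqrt(largest eigenvalue of A^T A))

||A||_2 = sigma_max(A) = sqrt(lambda_max(A^T A)). Form the symmetric matrix M = A^T A =
[[26, -25],
 [-25, 41]].
Its characteristic polynomial (trace, determinant of M give the coefficients) is
  p(λ) = det(λ I - M) = λ^2 - 67λ + 441.
For λ^2 - 67λ + 441 the discriminant is 2725. It is nonnegative but not a perfect square, so the roots are real and irrational: λ = (67 ± sqrt(2725))/2 ≈ 59.6008, 7.3992.
So the eigenvalues of A^T A are ≈ 7.3992, 59.6008 (all ≥ 0, as they must be for A^T A). The largest is λ_max = (67 + sqrt(2725))/2 ≈ 59.6008, hence ||A||_2 = sqrt(λ_max) = sqrt((67 + sqrt(2725))/2) ≈ 7.7202.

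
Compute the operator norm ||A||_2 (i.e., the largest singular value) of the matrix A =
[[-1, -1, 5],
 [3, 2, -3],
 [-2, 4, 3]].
||A||_2 ≈ 7.2979 (= sqrt(largest eigenvalue of A^T A))

||A||_2 = sigma_max(A) = sqrt(lambda_max(A^T A)). Form the symmetric matrix M = A^T A =
[[14, -1, -20],
 [-1, 21, 1],
 [-20, 1, 43]].
Its characteristic polynomial (trace, sum of principal 2x2 minors, determinant of M give the coefficients) is
  p(λ) = det(λ I - M) = λ^3 - 78λ^2 + 1397λ - 4225.
No integer candidate from the rational root theorem (±divisors of 4225) is a root, so the roots are irrational. The cubic discriminant is Δ = 752966689 > 0, so there are three distinct real roots. p(3) = -709 and p(4) = 179 have opposite signs, so a root lies in (3, 4); Newton's method refines it to λ ≈ 3.7857. p(20) = 515 and p(21) = -25 have opposite signs, so a root lies in (20, 21); Newton's method refines it to λ ≈ 20.955. p(53) = -409 and p(54) = 1229 have opposite signs, so a root lies in (53, 54); Newton's method refines it to λ ≈ 53.2593. Check (Vieta): the three roots sum to 78, matching tr M = 78.
So the eigenvalues of A^T A are ≈ 3.7857, 20.955, 53.2593 (all ≥ 0, as they must be for A^T A). The largest is λ_max ≈ 53.2593, hence ||A||_2 = sqrt(λ_max) ≈ 7.2979.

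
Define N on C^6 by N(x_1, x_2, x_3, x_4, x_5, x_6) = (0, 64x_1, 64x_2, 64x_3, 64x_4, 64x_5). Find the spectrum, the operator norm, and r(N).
sigma(N) = {0}; ||N|| = 64; r(N) = 0. (N is nilpotent with N^6 = 0.)

On C^6, N is a strictly lower-triangular matrix with 64 on the subdiagonal and zeros elsewhere, so its characteristic polynomial is lambda^6 and every eigenvalue is 0: sigma(N) = {0}. For the operator norm, N e_i = 64e_{i+1} for i = 1, ..., 5 and N e_6 = 0, so the singular values of N are 64 (with multiplicity 5) and 0; hence ||N|| = 64. The spectral radius r(N) = max|lambda| = 0. Note ||N|| > r(N) — characteristic of non-normal nilpotent operators. Indeed N^6 = 0.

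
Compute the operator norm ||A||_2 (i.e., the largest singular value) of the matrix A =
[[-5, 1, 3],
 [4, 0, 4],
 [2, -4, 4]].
||A||_2 ≈ 7.7467 (= sqrt(largest eigenvalue of A^T A))

||A||_2 = sigma_max(A) = sqrt(lambda_max(A^T A)). Form the symmetric matrix M = A^T A =
[[45, -13, 9],
 [-13, 17, -13],
 [9, -13, 41]].
Its characteristic polynomial (trace, sum of principal 2x2 minors, determinant of M give the coefficients) is
  p(λ) = det(λ I - M) = λ^3 - 103λ^2 + 2888λ - 18496.
No integer candidate from the rational root theorem (±divisors of 18496) is a root, so the roots are irrational. The cubic discriminant is Δ = 1087892800 > 0, so there are three distinct real roots. p(9) = -118 and p(10) = 1084 have opposite signs, so a root lies in (9, 10); Newton's method refines it to λ ≈ 9.0929. p(33) = 578 and p(34) = -68 have opposite signs, so a root lies in (33, 34); Newton's method refines it to λ ≈ 33.895. p(60) = -16 and p(61) = 1390 have opposite signs, so a root lies in (60, 61); Newton's method refines it to λ ≈ 60.012. Check (Vieta): the three roots sum to 103, matching tr M = 103.
So the eigenvalues of A^T A are ≈ 9.0929, 33.895, 60.012 (all ≥ 0, as they must be for A^T A). The largest is λ_max ≈ 60.012, hence ||A||_2 = sqrt(λ_max) ≈ 7.7467.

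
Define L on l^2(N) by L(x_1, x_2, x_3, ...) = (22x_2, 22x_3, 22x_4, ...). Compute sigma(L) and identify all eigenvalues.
sigma(L) = closed disk {z in C : |z| ≤ 22}; sigma_p(L) = open disk {z in C : |z| < 22}

Note L = 22·V where V is the unit left shift (V x)_k = x_{k+1}; so sigma(L) = 22·sigma(V) and ||L|| = 22||V||. ||L x||^2 = 484sum_{k≥2} |x_k|^2 ≤ 484||x||^2, with equality on {x : x_1 = 0}, so ||L|| = 22. For any lambda with |lambda| < 22, set r = lambda/22 (|r| < 1); the vector x = (1, r, r^2, ...) is in l^2 and satisfies L x = 22(r, r^2, ...) = lambda x, so lambda is an eigenvalue. On the boundary |lambda| = 22 the geometric series diverges, so no l^2 eigenvector exists, but these lambda lie in the approximate point spectrum. Hence sigma(L) is the closed disk of radius 22 and sigma_p(L) is the open disk.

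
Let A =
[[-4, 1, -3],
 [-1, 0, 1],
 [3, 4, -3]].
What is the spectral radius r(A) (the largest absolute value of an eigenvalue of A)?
r(A) ≈ 5.1487

The eigenvalues of A are the roots of its characteristic polynomial. With M = A (coefficients from the trace, the sum of principal 2x2 minors, and det A):
  p(λ) = det(λ I - M) = λ^3 + 7λ^2 + 18λ - 28.
No integer candidate from the rational root theorem (±divisors of 28) is a root, so the roots are irrational. The cubic discriminant is Δ = -53708 < 0, so there is one real root and a complex-conjugate pair. p(1) = -2 and p(2) = 44 have opposite signs, so a root lies in (1, 2); Newton's method refines it to λ ≈ 1.0562. Dividing out (λ - (1.0562)) leaves approximately λ^2 + 8.0562λ + 26.5093. For λ^2 + 8.0562λ + 26.5093 the discriminant is -41.1342. It is negative, so the remaining roots are the complex-conjugate pair λ ≈ -4.0281 ± 3.2068i. Their product equals the constant term, so |λ|^2 ≈ 26.5093 and |λ| ≈ 5.1487.
Thus the eigenvalues (to 4 decimals) are 1.0562 (modulus 1.0562); -4.0281 ± 3.2068i (modulus 5.1487). The spectral radius is the largest modulus: r(A) ≈ 5.1487. (Cross-check: r(A) ≤ ||A||_2 ≈ 5.9295; equality holds whenever A is normal, though it can also hold for some non-normal A.)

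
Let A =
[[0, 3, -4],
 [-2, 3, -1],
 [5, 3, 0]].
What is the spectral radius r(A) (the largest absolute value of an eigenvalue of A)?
r(A) ≈ 5.2657

The eigenvalues of A are the roots of its characteristic polynomial. With M = A (coefficients from the trace, the sum of principal 2x2 minors, and det A):
  p(λ) = det(λ I - M) = λ^3 - 3λ^2 + 29λ - 69.
No integer candidate from the rational root theorem (±divisors of 69) is a root, so the roots are irrational. The cubic discriminant is Δ = -117932 < 0, so there is one real root and a complex-conjugate pair. p(2) = -15 and p(3) = 18 have opposite signs, so a root lies in (2, 3); Newton's method refines it to λ ≈ 2.4885. Dividing out (λ - (2.4885)) leaves approximately λ^2 - 0.5115λ + 27.7272. For λ^2 - 0.5115λ + 27.7272 the discriminant is -110.6472. It is negative, so the remaining roots are the complex-conjugate pair λ ≈ 0.2557 ± 5.2594i. Their product equals the constant term, so |λ|^2 ≈ 27.7272 and |λ| ≈ 5.2657.
Thus the eigenvalues (to 4 decimals) are 2.4885 (modulus 2.4885); 0.2557 ± 5.2594i (modulus 5.2657). The spectral radius is the largest modulus: r(A) ≈ 5.2657. (Cross-check: r(A) ≤ ||A||_2 ≈ 6.4233; equality holds whenever A is normal, though it can also hold for some non-normal A.)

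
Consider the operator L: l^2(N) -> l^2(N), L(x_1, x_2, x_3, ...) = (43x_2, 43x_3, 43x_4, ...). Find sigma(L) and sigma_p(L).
sigma(L) = closed disk {z in C : |z| ≤ 43}; sigma_p(L) = open disk {z in C : |z| < 43}

Note L = 43·V where V is the unit left shift (V x)_k = x_{k+1}; so sigma(L) = 43·sigma(V) and ||L|| = 43||V||. ||L x||^2 = 1849sum_{k≥2} |x_k|^2 ≤ 1849||x||^2, with equality on {x : x_1 = 0}, so ||L|| = 43. For any lambda with |lambda| < 43, set r = lambda/43 (|r| < 1); the vector x = (1, r, r^2, ...) is in l^2 and satisfies L x = 43(r, r^2, ...) = lambda x, so lambda is an eigenvalue. On the boundary |lambda| = 43 the geometric series diverges, so no l^2 eigenvector exists, but these lambda lie in the approximate point spectrum. Hence sigma(L) is the closed disk of radius 43 and sigma_p(L) is the open disk.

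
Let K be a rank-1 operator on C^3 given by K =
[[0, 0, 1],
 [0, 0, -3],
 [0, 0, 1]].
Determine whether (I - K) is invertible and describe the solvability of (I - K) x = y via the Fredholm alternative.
(I - K) is singular (det(I - K) = 0, i.e. 1 ∈ sigma(K)). (I - K) x = y is solvable iff y ⊥ ker((I - K)^*) = span{(0, 0, 1)}, i.e. iff y_3 = 0. When solvable, the solutions are x = y + c·(1, -3, 1), c arbitrary (ker(I - K) = span{(1, -3, 1)}, dimension 1).

K has rank 1, so it is an outer product K = u v^T: every row of K is a multiple of one row vector. Reading off the entries, u = (1, -3, 1) and v = (0, 0, 1) (row i of K equals u_i·v^T). A rank-one matrix u v^T satisfies K u = u (v·u) and kills the (2)-dimensional subspace v^⊥, so its characteristic polynomial is lambda^2 (lambda - v·u) with v·u = tr K = 1. Hence the eigenvalues of I - K are 1 (multiplicity 2) and 1 - (1) = 0, so det(I - K) = 0. (Direct check: I - K =
[[1, 0, -1],
 [0, 1, 3],
 [0, 0, 0]]
has determinant 0.) So 1 is an eigenvalue of K and (I - K) is not invertible. The finite-dimensional Fredholm alternative says: either (I - K) is invertible, or ker(I - K) ≠ {0} and then range(I - K) = ker((I - K)^*)^⊥, with dim ker(I - K) = dim ker((I - K)^*). We are in the second case, so we need both kernels. Kernel of I - K: (I - K) u = u - u (v·u) = u - u = 0, so ker(I - K) = span{u} = span{(1, -3, 1)} (it is exactly 1-dimensional because rank(I - K) = 2). Kernel of the adjoint: K is real, so (I - K)^* = I - K^T = I - v u^T, and (I - v u^T) v = v - v (u·v) = 0; hence ker((I - K)^*) = span{v} = span{(0, 0, 1)}. Therefore (I - K) x = y is solvable iff <y, v> = 0, i.e. iff y_3 = 0. When this holds, K y = u (v·y) = 0, so (I - K) y = y and x = y is a particular solution; the full solution set is the line x = y + c·u = y + c·(1, -3, 1), c ∈ C.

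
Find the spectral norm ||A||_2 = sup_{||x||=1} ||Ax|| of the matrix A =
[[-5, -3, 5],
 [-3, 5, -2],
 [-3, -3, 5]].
||A||_2 ≈ 10.2696 (= sqrt(largest eigenvalue of A^T A))

||A||_2 = sigma_max(A) = sqrt(lambda_max(A^T A)). Form the symmetric matrix M = A^T A =
[[43, 9, -34],
 [9, 43, -40],
 [-34, -40, 54]].
Its characteristic polynomial (trace, sum of principal 2x2 minors, determinant of M give the coefficients) is
  p(λ) = det(λ I - M) = λ^3 - 140λ^2 + 3656λ - 1444.
No integer candidate from the rational root theorem (±divisors of 1444) is a root, so the roots are irrational. The cubic discriminant is Δ = 63908990544 > 0, so there are three distinct real roots. p(0) = -1444 and p(1) = 2073 have opposite signs, so a root lies in (0, 1); Newton's method refines it to λ ≈ 0.4011. p(34) = 324 and p(35) = -2109 have opposite signs, so a root lies in (34, 35); Newton's method refines it to λ ≈ 34.1349. p(105) = -3439 and p(106) = 4068 have opposite signs, so a root lies in (105, 106); Newton's method refines it to λ ≈ 105.464. Check (Vieta): the three roots sum to 140, matching tr M = 140.
So the eigenvalues of A^T A are ≈ 0.4011, 34.1349, 105.464 (all ≥ 0, as they must be for A^T A). The largest is λ_max ≈ 105.464, hence ||A||_2 = sqrt(λ_max) ≈ 10.2696.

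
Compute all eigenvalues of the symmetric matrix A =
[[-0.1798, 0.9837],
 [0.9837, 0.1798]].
sigma(A) ≈ {-1, 1}

A is real symmetric, so its spectrum consists of real eigenvalues. Expanding the characteristic polynomial of the displayed matrix gives
  det(λ I - A) = p(λ) = λ^2 + (0)λ + (-1).
Solving p(λ) = 0 yields eigenvalues ≈ -1, 1. (A is shown rounded to 4 decimals, so these recover the underlying integer eigenvalues to within that precision.)
Verification: the trace of A = 0 equals the sum of eigenvalues 0, and det(A) ≈ -1.0000 matches the eigenvalue product -1.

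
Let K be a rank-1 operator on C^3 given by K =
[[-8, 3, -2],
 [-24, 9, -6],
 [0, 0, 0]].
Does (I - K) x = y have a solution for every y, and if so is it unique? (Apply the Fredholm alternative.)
(I - K) is singular (det(I - K) = 0, i.e. 1 ∈ sigma(K)). (I - K) x = y is solvable iff y ⊥ ker((I - K)^*) = span{(-8, 3, -2)}, i.e. iff -8y_1 + 3y_2 - 2y_3 = 0. When solvable, the solutions are x = y + c·(1, 3, 0), c arbitrary (ker(I - K) = span{(1, 3, 0)}, dimension 1).

K has rank 1, so it is an outer product K = u v^T: every row of K is a multiple of one row vector. Reading off the entries, u = (1, 3, 0) and v = (-8, 3, -2) (row i of K equals u_i·v^T). A rank-one matrix u v^T satisfies K u = u (v·u) and kills the (2)-dimensional subspace v^⊥, so its characteristic polynomial is lambda^2 (lambda - v·u) with v·u = tr K = 1. Hence the eigenvalues of I - K are 1 (multiplicity 2) and 1 - (1) = 0, so det(I - K) = 0. (Direct check: I - K =
[[9, -3, 2],
 [24, -8, 6],
 [0, 0, 1]]
has determinant 0.) So 1 is an eigenvalue of K and (I - K) is not invertible. The finite-dimensional Fredholm alternative says: either (I - K) is invertible, or ker(I - K) ≠ {0} and then range(I - K) = ker((I - K)^*)^⊥, with dim ker(I - K) = dim ker((I - K)^*). We are in the second case, so we need both kernels. Kernel of I - K: (I - K) u = u - u (v·u) = u - u = 0, so ker(I - K) = span{u} = span{(1, 3, 0)} (it is exactly 1-dimensional because rank(I - K) = 2). Kernel of the adjoint: K is real, so (I - K)^* = I - K^T = I - v u^T, and (I - v u^T) v = v - v (u·v) = 0; hence ker((I - K)^*) = span{v} = span{(-8, 3, -2)}. Therefore (I - K) x = y is solvable iff <y, v> = 0, i.e. iff -8y_1 + 3y_2 - 2y_3 = 0. When this holds, K y = u (v·y) = 0, so (I - K) y = y and x = y is a particular solution; the full solution set is the line x = y + c·u = y + c·(1, 3, 0), c ∈ C.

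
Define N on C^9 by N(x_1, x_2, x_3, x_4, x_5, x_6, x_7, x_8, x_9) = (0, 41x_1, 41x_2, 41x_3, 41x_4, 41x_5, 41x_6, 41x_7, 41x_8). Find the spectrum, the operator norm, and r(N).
sigma(N) = {0}; ||N|| = 41; r(N) = 0. (N is nilpotent with N^9 = 0.)

On C^9, N is a strictly lower-triangular matrix with 41 on the subdiagonal and zeros elsewhere, so its characteristic polynomial is lambda^9 and every eigenvalue is 0: sigma(N) = {0}. For the operator norm, N e_i = 41e_{i+1} for i = 1, ..., 8 and N e_9 = 0, so the singular values of N are 41 (with multiplicity 8) and 0; hence ||N|| = 41. The spectral radius r(N) = max|lambda| = 0. Note ||N|| > r(N) — characteristic of non-normal nilpotent operators. Indeed N^9 = 0.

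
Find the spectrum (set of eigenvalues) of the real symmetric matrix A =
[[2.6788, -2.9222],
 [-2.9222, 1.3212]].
sigma(A) ≈ {-1, 5}

A is real symmetric, so its spectrum consists of real eigenvalues. Expanding the characteristic polynomial of the displayed matrix gives
  det(λ I - A) = p(λ) = λ^2 + (-4)λ + (-5).
Solving p(λ) = 0 yields eigenvalues ≈ -1, 5. (A is shown rounded to 4 decimals, so these recover the underlying integer eigenvalues to within that precision.)
Verification: the trace of A = 4 equals the sum of eigenvalues 4, and det(A) ≈ -5.0000 matches the eigenvalue product -5.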